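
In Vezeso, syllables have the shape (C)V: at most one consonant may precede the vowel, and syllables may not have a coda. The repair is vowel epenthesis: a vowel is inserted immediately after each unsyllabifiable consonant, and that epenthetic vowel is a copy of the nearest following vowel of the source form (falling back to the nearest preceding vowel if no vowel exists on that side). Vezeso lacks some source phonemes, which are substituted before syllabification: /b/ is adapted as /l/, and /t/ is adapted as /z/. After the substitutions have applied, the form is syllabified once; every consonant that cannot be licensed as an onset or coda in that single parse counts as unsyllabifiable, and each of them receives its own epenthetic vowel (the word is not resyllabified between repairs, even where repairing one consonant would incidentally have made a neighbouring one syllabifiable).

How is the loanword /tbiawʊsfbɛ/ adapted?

ziliawʊsɛfɛlɛ

Substitution: /t/ → /z/, /b/ → /l/, giving /zliawʊsflɛ/.
Under (C)V, the unsyllabifiable consonants are /z/, /s/, /f/ (no codas are permitted; onsets are limited to one consonant).
Epenthesis after each stranded consonant: /z/ → /zi/, /s/ → /sɛ/, /f/ → /fɛ/.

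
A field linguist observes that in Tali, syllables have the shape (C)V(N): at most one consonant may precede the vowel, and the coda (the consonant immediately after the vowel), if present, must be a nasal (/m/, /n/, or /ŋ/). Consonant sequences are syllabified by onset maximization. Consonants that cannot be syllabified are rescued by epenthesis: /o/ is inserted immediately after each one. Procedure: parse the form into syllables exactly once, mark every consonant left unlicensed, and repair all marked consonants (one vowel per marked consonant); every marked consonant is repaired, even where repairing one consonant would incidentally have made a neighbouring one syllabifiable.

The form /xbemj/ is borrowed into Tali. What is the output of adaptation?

Under (C)V(N), the unsyllabifiable consonants are /x/, /j/ (only a nasal (/m/, /n/, or /ŋ/) is licensed in coda position; onsets are limited to one consonant).
Each unlicensed consonant becomes the onset of a new syllable: /x/ → /xo/, /j/ → /jo/.

xobemjo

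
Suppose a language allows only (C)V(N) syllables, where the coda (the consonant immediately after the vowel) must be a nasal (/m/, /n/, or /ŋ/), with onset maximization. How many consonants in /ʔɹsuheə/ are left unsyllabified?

2

Syllabifying with onset maximization leaves /ʔ/, /ɹ/ stranded (only a nasal (/m/, /n/, or /ŋ/) is licensed in coda position; onsets are limited to one consonant).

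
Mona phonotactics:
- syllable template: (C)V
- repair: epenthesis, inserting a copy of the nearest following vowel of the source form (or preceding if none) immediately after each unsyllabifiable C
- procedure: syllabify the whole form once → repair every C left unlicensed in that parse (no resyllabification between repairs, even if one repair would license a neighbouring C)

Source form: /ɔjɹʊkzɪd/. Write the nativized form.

The consonants /j/, /k/, /d/ cannot be parsed into a legal (C)V syllable (no codas are permitted; onsets are limited to one consonant).
Each unlicensed consonant becomes the onset of a new syllable: /j/ → /jʊ/, /k/ → /kɪ/, /d/ → /dɪ/.

ɔjʊɹʊkɪzɪdɪ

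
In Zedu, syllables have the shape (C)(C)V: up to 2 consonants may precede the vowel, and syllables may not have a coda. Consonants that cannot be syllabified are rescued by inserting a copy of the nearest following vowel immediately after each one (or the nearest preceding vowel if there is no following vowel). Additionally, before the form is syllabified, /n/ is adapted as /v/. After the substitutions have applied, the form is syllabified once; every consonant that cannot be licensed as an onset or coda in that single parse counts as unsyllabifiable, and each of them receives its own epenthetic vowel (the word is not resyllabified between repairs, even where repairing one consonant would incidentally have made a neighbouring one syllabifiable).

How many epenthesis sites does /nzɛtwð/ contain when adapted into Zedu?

After substitution the input is /vzɛtwð/.
The unsyllabifiable consonants are /t/, /w/, /ð/; each receives one epenthetic vowel.

3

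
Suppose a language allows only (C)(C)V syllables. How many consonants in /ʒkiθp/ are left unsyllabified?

2

Syllabifying with onset maximization leaves /θ/, /p/ stranded (no codas are permitted; onsets may contain at most 2 consonants).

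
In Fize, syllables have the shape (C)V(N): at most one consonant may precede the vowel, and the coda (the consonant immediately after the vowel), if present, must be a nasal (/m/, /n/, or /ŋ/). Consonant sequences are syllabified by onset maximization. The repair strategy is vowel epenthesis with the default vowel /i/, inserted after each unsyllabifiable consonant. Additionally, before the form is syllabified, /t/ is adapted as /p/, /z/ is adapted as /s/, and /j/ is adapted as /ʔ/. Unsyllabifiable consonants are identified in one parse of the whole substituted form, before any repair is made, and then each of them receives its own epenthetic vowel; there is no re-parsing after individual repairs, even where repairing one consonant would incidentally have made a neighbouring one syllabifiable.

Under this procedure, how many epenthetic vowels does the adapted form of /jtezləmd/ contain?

After substitution the input is /ʔpesləmd/.
The unsyllabifiable consonants are /ʔ/, /s/, /d/; each receives one epenthetic vowel.

3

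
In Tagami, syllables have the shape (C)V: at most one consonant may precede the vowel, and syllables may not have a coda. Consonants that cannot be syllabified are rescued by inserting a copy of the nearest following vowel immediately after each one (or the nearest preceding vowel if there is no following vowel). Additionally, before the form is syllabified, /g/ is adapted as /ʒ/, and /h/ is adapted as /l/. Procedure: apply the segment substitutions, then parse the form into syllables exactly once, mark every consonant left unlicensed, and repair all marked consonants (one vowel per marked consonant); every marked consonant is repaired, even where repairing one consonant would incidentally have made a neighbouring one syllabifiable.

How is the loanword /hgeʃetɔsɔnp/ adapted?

Substitution: /h/ → /l/, /g/ → /ʒ/, giving /lʒeʃetɔsɔnp/.
Under (C)V, the unsyllabifiable consonants are /l/, /n/, /p/ (no codas are permitted; onsets are limited to one consonant).
Epenthesis after each stranded consonant: /l/ → /le/, /n/ → /nɔ/, /p/ → /pɔ/.

leʒeʃetɔsɔnɔpɔ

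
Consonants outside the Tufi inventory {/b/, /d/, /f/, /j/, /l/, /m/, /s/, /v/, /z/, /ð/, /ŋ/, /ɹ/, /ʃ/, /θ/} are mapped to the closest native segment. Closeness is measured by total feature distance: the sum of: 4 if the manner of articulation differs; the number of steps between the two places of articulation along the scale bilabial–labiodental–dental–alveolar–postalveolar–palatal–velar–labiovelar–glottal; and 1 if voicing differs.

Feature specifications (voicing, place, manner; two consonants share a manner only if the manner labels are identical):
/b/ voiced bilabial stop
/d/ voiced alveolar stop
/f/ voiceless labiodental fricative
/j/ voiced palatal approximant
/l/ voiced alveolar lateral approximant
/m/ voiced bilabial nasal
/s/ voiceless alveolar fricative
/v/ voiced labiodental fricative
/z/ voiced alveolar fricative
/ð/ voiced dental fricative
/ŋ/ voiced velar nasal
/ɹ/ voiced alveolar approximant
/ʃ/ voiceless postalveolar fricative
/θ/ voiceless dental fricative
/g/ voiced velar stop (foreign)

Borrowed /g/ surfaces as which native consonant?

d

/d/ is closest: same manner (stop), place distance 3 (velar→alveolar), same voicing; total 3. Next closest is /ŋ/ at distance 4.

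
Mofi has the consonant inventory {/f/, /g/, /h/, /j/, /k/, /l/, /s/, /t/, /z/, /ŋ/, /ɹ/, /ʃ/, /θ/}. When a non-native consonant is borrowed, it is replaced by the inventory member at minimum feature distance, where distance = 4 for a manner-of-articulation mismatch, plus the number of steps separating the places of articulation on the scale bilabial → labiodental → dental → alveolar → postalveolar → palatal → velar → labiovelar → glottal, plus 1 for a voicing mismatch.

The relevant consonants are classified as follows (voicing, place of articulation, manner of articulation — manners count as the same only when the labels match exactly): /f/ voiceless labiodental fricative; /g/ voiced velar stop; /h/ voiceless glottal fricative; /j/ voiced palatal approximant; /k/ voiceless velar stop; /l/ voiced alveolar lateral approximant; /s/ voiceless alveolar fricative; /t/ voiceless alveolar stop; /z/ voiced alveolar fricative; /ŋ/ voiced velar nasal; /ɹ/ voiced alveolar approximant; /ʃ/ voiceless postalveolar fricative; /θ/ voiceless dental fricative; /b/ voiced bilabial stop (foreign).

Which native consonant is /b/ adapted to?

/t/ is closest: same manner (stop), place distance 3 (bilabial→alveolar), voicing differs (+1); total 4. Next closest is /f/ at distance 6.

t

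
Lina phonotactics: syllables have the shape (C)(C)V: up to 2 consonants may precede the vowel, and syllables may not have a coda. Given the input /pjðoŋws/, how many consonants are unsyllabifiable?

Syllabifying with onset maximization leaves /p/, /ŋ/, /w/, /s/ stranded (no codas are permitted; onsets may contain at most 2 consonants).

4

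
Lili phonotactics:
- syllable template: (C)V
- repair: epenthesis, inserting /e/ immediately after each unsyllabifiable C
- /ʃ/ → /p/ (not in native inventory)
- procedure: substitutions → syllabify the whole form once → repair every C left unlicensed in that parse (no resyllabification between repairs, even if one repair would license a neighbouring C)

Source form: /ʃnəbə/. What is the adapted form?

Substitution: /ʃ/ → /p/, giving /pnəbə/.
The consonants /p/ cannot be parsed into a legal (C)V syllable (no codas are permitted; onsets are limited to one consonant).
Each unlicensed consonant becomes the onset of a new syllable: /p/ → /pe/.

penəbə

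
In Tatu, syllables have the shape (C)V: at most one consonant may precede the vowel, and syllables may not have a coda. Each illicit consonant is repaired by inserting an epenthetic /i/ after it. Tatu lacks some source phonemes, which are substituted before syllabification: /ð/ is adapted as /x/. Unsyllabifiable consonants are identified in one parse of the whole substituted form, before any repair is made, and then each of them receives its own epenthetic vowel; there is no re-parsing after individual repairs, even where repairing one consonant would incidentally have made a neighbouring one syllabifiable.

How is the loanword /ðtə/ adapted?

xitə

Substitution: /ð/ → /x/, giving /xtə/.
The consonants /x/ cannot be parsed into a legal (C)V syllable (no codas are permitted; onsets are limited to one consonant).
Inserting the epenthetic vowel yields /x/ → /xi/.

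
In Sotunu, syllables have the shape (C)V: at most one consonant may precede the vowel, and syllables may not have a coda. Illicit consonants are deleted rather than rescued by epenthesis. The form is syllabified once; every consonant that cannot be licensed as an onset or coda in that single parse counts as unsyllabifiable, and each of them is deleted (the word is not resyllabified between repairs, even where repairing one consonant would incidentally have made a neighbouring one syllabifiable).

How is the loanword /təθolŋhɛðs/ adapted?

Under (C)V, the unsyllabifiable consonants are /l/, /ŋ/, /ð/, /s/ (no codas are permitted; onsets are limited to one consonant).
Deleting the stranded consonants removes /l/, /ŋ/, /ð/, /s/.

təθohɛ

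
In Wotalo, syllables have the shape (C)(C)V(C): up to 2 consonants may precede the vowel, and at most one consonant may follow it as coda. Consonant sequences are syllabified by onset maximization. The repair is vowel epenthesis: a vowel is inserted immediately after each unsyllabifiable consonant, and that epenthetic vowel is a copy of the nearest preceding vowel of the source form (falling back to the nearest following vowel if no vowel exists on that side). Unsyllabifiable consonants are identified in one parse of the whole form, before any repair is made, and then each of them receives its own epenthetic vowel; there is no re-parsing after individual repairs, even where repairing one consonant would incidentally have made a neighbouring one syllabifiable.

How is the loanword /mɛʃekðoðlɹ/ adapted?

Under (C)(C)V(C), the unsyllabifiable consonants are /l/, /ɹ/ (at most one coda consonant is licensed; onsets may contain at most 2 consonants).
Epenthesis after each stranded consonant: /l/ → /lo/, /ɹ/ → /ɹo/.

mɛʃekðoðloɹo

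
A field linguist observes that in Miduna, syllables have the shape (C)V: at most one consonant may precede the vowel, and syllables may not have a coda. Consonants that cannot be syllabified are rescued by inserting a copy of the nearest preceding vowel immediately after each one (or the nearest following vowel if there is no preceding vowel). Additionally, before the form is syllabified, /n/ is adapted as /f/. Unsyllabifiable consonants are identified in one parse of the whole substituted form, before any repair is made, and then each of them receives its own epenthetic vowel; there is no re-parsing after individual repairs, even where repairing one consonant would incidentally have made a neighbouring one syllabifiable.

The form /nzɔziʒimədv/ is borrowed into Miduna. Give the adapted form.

fɔzɔziʒimədəvə

Substitution: /n/ → /f/, giving /fzɔziʒimədv/.
The consonants /f/, /d/, /v/ cannot be parsed into a legal (C)V syllable (no codas are permitted; onsets are limited to one consonant).
Inserting the epenthetic vowel yields /f/ → /fɔ/, /d/ → /də/, /v/ → /və/.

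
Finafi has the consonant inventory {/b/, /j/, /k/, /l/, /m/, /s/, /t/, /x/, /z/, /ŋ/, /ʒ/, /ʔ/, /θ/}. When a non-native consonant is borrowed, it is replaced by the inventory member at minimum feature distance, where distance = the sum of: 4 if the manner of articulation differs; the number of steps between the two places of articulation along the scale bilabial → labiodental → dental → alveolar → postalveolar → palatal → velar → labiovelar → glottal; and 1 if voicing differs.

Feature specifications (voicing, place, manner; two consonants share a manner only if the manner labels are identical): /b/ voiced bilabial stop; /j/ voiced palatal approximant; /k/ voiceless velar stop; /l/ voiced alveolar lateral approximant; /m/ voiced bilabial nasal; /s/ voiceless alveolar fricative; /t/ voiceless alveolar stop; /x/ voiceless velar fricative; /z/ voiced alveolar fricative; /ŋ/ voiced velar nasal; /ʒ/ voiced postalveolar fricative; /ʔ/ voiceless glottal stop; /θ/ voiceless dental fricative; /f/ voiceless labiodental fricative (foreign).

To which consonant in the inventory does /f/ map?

θ

/θ/ is closest: same manner (fricative), place distance 1 (labiodental→dental), same voicing; total 1. Next closest is /s/ at distance 2.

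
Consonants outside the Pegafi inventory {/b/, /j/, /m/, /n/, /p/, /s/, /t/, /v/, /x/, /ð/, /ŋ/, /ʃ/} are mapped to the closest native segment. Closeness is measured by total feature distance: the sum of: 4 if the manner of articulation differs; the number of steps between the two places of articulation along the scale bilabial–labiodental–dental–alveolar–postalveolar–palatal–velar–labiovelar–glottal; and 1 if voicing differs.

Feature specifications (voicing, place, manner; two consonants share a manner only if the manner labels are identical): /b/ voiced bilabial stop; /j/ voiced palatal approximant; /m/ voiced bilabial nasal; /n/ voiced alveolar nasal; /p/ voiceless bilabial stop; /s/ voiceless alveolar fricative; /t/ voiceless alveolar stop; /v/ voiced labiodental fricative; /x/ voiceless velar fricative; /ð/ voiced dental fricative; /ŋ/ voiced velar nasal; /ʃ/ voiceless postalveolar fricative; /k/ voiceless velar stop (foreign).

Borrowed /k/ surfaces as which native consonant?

t

/t/ is closest: same manner (stop), place distance 3 (velar→alveolar), same voicing; total 3. Next closest is /x/ at distance 4.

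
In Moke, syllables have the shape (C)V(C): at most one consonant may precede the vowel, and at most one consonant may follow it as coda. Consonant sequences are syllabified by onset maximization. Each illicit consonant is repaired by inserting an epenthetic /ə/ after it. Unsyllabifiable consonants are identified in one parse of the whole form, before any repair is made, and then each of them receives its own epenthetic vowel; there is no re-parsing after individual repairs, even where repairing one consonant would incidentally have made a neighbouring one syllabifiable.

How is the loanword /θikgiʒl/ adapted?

Under (C)V(C), the unsyllabifiable consonants are /l/ (at most one coda consonant is licensed; onsets are limited to one consonant).
Epenthesis after each stranded consonant: /l/ → /lə/.

θikgiʒlə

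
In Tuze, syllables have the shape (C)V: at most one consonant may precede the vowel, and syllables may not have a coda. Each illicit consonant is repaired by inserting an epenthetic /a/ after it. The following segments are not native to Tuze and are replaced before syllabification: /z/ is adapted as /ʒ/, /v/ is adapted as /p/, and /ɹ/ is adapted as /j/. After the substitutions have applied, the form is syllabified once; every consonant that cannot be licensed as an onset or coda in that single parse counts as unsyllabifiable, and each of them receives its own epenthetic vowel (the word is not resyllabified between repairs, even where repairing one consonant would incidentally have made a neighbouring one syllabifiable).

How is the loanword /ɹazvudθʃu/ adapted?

jaʒapudaθaʃu

Substitution: /ɹ/ → /j/, /z/ → /ʒ/, /v/ → /p/, giving /jaʒpudθʃu/.
The consonants /ʒ/, /d/, /θ/ cannot be parsed into a legal (C)V syllable (no codas are permitted; onsets are limited to one consonant).
Inserting the epenthetic vowel yields /ʒ/ → /ʒa/, /d/ → /da/, /θ/ → /θa/.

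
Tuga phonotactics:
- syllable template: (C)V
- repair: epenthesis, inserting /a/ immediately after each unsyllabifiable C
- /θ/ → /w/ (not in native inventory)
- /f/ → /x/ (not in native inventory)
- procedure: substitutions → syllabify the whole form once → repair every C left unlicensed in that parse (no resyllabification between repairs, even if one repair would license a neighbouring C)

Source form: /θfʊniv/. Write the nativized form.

Substitution: /θ/ → /w/, /f/ → /x/, giving /wxʊniv/.
Syllabifying with onset maximization leaves /w/, /v/ stranded (no codas are permitted; onsets are limited to one consonant).
Each unlicensed consonant becomes the onset of a new syllable: /w/ → /wa/, /v/ → /va/.

waxʊniva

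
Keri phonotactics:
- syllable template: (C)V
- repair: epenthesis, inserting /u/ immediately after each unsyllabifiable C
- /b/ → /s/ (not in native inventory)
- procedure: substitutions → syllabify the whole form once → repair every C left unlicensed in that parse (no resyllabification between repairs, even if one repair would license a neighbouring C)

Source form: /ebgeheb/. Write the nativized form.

esugehesu

Substitution: /b/ → /s/, giving /esgehes/.
The consonants /s/, /s/ cannot be parsed into a legal (C)V syllable (no codas are permitted; onsets are limited to one consonant).
Epenthesis after each stranded consonant: /s/ → /su/, /s/ → /su/.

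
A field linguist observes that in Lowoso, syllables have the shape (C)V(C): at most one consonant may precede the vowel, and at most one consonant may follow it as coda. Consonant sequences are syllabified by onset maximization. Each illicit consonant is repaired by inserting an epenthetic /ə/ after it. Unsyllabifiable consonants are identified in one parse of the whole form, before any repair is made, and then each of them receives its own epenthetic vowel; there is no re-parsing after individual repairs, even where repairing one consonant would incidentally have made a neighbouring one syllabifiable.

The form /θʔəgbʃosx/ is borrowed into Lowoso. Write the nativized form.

θəʔəgbəʃosxə

The consonants /θ/, /b/, /x/ cannot be parsed into a legal (C)V(C) syllable (at most one coda consonant is licensed; onsets are limited to one consonant).
Inserting the epenthetic vowel yields /θ/ → /θə/, /b/ → /bə/, /x/ → /xə/.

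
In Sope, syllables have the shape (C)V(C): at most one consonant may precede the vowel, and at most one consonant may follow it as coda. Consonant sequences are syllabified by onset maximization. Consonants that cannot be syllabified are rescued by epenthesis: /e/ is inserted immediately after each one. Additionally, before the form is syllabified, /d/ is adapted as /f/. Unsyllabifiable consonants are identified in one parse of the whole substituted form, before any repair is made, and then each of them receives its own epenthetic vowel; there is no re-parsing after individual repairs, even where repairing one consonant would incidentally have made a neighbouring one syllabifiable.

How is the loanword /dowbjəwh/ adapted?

fowbejəwhe

Substitution: /d/ → /f/, giving /fowbjəwh/.
The consonants /b/, /h/ cannot be parsed into a legal (C)V(C) syllable (at most one coda consonant is licensed; onsets are limited to one consonant).
Inserting the epenthetic vowel yields /b/ → /be/, /h/ → /he/.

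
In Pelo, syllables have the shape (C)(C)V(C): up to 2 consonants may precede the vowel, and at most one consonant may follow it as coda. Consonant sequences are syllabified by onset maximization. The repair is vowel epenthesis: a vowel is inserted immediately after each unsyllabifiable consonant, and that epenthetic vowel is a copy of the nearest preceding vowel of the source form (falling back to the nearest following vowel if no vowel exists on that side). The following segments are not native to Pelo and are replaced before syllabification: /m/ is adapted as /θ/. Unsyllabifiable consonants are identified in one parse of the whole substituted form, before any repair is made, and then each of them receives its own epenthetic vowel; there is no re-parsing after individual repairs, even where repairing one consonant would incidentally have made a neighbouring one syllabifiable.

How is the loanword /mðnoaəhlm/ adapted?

Substitution: /m/ → /θ/, giving /θðnoaəhlθ/.
The consonants /θ/, /l/, /θ/ cannot be parsed into a legal (C)(C)V(C) syllable (at most one coda consonant is licensed; onsets may contain at most 2 consonants).
Epenthesis after each stranded consonant: /θ/ → /θo/, /l/ → /lə/, /θ/ → /θə/.

θoðnoaəhləθə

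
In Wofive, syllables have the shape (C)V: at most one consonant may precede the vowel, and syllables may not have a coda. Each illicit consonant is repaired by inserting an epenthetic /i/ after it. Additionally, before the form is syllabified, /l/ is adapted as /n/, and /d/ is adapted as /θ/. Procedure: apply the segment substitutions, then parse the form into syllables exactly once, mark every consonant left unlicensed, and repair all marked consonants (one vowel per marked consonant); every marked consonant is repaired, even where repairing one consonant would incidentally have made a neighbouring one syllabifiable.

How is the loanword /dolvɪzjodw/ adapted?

θonivɪzijoθiwi

Substitution: /d/ → /θ/, /l/ → /n/, giving /θonvɪzjoθw/.
Under (C)V, the unsyllabifiable consonants are /n/, /z/, /θ/, /w/ (no codas are permitted; onsets are limited to one consonant).
Epenthesis after each stranded consonant: /n/ → /ni/, /z/ → /zi/, /θ/ → /θi/, /w/ → /wi/.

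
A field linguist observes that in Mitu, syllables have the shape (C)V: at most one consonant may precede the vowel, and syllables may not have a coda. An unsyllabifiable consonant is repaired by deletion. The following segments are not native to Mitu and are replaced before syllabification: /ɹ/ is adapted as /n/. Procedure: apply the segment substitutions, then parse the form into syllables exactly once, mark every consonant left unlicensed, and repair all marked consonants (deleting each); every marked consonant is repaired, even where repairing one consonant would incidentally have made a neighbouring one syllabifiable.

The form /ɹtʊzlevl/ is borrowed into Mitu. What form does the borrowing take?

tʊle

Substitution: /ɹ/ → /n/, giving /ntʊzlevl/.
Under (C)V, the unsyllabifiable consonants are /n/, /z/, /v/, /l/ (no codas are permitted; onsets are limited to one consonant).
Each unlicensed consonant is deleted: /n/, /z/, /v/, /l/.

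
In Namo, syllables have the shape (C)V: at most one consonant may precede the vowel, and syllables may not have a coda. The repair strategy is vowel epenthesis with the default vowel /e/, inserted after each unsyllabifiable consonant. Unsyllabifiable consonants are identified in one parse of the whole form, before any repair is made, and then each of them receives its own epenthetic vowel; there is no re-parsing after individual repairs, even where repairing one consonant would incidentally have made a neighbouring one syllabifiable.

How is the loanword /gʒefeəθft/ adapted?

geʒefeəθefete

Syllabifying with onset maximization leaves /g/, /θ/, /f/, /t/ stranded (no codas are permitted; onsets are limited to one consonant).
Each unlicensed consonant becomes the onset of a new syllable: /g/ → /ge/, /θ/ → /θe/, /f/ → /fe/, /t/ → /te/.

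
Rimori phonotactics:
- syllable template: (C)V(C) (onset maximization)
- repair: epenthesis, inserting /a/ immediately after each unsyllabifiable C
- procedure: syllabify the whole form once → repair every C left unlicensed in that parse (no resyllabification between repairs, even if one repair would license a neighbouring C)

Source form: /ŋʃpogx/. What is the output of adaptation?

Syllabifying with onset maximization leaves /ŋ/, /ʃ/, /x/ stranded (at most one coda consonant is licensed; onsets are limited to one consonant).
Each unlicensed consonant becomes the onset of a new syllable: /ŋ/ → /ŋa/, /ʃ/ → /ʃa/, /x/ → /xa/.

ŋaʃapogxa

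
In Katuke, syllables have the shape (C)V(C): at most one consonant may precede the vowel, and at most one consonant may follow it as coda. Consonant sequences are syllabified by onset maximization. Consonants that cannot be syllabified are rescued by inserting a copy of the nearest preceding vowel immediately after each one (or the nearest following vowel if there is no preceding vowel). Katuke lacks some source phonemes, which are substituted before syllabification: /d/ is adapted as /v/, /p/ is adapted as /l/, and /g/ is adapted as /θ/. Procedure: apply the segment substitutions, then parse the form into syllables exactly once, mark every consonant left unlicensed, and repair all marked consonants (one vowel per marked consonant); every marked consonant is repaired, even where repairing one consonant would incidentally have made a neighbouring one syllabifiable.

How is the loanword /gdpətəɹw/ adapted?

Substitution: /g/ → /θ/, /d/ → /v/, /p/ → /l/, giving /θvlətəɹw/.
Under (C)V(C), the unsyllabifiable consonants are /θ/, /v/, /w/ (at most one coda consonant is licensed; onsets are limited to one consonant).
Inserting the epenthetic vowel yields /θ/ → /θə/, /v/ → /və/, /w/ → /wə/.

θəvələtəɹwə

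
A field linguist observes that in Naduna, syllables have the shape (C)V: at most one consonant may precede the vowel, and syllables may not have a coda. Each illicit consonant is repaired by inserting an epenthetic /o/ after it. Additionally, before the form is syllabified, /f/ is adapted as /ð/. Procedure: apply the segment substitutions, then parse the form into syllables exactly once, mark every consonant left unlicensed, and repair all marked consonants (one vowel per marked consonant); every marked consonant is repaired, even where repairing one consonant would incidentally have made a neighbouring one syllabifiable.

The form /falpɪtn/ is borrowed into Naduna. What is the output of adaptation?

Substitution: /f/ → /ð/, giving /ðalpɪtn/.
The consonants /l/, /t/, /n/ cannot be parsed into a legal (C)V syllable (no codas are permitted; onsets are limited to one consonant).
Epenthesis after each stranded consonant: /l/ → /lo/, /t/ → /to/, /n/ → /no/.

ðalopɪtono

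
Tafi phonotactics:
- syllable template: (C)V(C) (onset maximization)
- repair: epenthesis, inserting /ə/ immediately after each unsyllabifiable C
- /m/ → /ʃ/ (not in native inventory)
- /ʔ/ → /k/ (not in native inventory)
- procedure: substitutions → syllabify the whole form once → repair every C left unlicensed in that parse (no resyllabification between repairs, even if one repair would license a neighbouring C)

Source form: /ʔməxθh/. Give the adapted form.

kəʃəxθəhə

Substitution: /ʔ/ → /k/, /m/ → /ʃ/, giving /kʃəxθh/.
Under (C)V(C), the unsyllabifiable consonants are /k/, /θ/, /h/ (at most one coda consonant is licensed; onsets are limited to one consonant).
Inserting the epenthetic vowel yields /k/ → /kə/, /θ/ → /θə/, /h/ → /hə/.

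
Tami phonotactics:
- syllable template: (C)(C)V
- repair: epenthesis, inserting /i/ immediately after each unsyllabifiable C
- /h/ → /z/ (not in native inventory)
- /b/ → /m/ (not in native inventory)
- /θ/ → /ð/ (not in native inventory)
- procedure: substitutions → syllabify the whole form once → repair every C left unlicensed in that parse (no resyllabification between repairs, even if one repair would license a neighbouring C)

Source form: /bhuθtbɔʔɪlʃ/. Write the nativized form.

Substitution: /b/ → /m/, /h/ → /z/, /θ/ → /ð/, giving /mzuðtmɔʔɪlʃ/.
Under (C)(C)V, the unsyllabifiable consonants are /ð/, /l/, /ʃ/ (no codas are permitted; onsets may contain at most 2 consonants).
Each unlicensed consonant becomes the onset of a new syllable: /ð/ → /ði/, /l/ → /li/, /ʃ/ → /ʃi/.

mzuðitmɔʔɪliʃi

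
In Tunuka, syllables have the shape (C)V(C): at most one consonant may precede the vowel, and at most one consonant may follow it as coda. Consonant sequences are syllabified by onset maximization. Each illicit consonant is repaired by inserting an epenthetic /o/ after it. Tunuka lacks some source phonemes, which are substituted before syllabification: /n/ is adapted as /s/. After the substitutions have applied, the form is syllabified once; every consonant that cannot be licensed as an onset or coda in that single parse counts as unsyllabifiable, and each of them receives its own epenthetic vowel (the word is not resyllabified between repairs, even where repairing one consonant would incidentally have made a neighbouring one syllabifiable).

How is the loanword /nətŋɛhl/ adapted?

sətŋɛhlo

Substitution: /n/ → /s/, giving /sətŋɛhl/.
Syllabifying with onset maximization leaves /l/ stranded (at most one coda consonant is licensed; onsets are limited to one consonant).
Inserting the epenthetic vowel yields /l/ → /lo/.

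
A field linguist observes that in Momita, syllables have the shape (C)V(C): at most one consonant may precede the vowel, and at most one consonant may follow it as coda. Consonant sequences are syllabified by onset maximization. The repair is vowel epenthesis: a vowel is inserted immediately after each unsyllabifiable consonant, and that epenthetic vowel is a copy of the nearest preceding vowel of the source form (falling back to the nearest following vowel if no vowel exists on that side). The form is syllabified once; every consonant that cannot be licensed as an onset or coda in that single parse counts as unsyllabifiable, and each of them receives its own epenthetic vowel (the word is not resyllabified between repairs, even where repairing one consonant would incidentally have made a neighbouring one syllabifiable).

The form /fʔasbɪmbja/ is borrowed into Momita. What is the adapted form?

faʔasbɪmbɪja

Under (C)V(C), the unsyllabifiable consonants are /f/, /b/ (at most one coda consonant is licensed; onsets are limited to one consonant).
Each unlicensed consonant becomes the onset of a new syllable: /f/ → /fa/, /b/ → /bɪ/.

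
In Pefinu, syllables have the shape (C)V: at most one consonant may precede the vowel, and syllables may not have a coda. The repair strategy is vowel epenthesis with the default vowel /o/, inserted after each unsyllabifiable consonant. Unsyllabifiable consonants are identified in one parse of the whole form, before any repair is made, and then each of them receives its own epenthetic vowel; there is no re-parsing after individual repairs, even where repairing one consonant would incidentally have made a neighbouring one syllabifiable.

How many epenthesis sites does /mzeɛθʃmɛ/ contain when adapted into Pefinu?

3

The unsyllabifiable consonants are /m/, /θ/, /ʃ/; each receives one epenthetic vowel.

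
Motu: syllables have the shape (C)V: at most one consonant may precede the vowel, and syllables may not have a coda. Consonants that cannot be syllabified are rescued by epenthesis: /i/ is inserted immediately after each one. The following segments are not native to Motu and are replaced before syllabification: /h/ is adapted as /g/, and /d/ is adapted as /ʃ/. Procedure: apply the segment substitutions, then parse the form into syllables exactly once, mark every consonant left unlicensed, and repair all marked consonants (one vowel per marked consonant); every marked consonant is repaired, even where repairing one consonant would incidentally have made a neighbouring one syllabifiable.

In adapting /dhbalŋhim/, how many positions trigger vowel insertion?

After substitution the input is /ʃgbalŋgim/.
The unsyllabifiable consonants are /ʃ/, /g/, /l/, /ŋ/, /m/; each receives one epenthetic vowel.

5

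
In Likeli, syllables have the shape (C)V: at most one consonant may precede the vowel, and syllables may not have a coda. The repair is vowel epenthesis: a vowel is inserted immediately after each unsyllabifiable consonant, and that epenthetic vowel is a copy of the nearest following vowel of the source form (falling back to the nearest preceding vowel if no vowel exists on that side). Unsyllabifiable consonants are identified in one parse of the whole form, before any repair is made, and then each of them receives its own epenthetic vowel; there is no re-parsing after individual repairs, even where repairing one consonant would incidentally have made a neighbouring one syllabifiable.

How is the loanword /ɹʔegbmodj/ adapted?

ɹeʔegobomodojo

Syllabifying with onset maximization leaves /ɹ/, /g/, /b/, /d/, /j/ stranded (no codas are permitted; onsets are limited to one consonant).
Each unlicensed consonant becomes the onset of a new syllable: /ɹ/ → /ɹe/, /g/ → /go/, /b/ → /bo/, /d/ → /do/, /j/ → /jo/.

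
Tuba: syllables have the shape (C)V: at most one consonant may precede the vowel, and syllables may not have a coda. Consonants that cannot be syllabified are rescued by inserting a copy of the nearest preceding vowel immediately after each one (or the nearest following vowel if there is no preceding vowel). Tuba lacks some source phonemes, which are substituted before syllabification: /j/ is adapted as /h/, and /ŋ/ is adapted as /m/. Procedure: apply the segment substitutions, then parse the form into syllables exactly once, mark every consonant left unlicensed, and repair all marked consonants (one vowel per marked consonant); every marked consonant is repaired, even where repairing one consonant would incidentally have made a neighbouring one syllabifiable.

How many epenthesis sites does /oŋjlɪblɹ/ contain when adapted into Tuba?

After substitution the input is /omhlɪblɹ/.
The unsyllabifiable consonants are /m/, /h/, /b/, /l/, /ɹ/; each receives one epenthetic vowel.

5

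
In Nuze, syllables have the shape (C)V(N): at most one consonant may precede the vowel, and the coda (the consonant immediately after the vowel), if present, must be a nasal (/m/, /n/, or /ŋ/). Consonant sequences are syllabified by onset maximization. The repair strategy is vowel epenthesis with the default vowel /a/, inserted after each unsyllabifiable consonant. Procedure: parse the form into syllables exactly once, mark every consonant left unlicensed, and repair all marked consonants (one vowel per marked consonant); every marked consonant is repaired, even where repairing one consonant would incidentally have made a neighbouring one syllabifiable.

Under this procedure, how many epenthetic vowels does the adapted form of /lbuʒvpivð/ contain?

5

The unsyllabifiable consonants are /l/, /ʒ/, /v/, /v/, /ð/; each receives one epenthetic vowel.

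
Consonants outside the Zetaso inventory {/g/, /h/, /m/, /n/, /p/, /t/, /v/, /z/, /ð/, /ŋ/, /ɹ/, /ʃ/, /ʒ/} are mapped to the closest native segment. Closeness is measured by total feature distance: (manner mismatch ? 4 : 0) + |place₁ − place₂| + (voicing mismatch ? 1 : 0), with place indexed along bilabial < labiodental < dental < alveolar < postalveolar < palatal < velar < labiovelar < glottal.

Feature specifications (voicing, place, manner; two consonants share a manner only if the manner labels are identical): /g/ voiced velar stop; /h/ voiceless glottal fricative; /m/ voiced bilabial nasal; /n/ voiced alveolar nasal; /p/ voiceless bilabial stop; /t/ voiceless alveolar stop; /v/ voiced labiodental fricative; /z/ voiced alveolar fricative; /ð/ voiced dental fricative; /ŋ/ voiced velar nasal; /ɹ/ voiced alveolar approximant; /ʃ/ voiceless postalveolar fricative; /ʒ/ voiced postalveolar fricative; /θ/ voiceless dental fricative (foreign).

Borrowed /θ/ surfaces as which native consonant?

ð

/ð/ is closest: same manner (fricative), place distance 0 (dental→dental), voicing differs (+1); total 1. Next closest is /v/ at distance 2.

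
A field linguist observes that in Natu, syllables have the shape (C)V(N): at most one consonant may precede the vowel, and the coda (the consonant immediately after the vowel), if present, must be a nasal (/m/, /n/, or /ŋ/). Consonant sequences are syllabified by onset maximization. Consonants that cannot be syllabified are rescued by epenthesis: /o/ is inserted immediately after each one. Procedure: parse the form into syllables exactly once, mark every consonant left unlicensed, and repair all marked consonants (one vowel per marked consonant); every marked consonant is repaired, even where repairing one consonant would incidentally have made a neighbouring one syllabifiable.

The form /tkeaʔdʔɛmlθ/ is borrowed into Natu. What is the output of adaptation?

The consonants /t/, /ʔ/, /d/, /l/, /θ/ cannot be parsed into a legal (C)V(N) syllable (only a nasal (/m/, /n/, or /ŋ/) is licensed in coda position; onsets are limited to one consonant).
Epenthesis after each stranded consonant: /t/ → /to/, /ʔ/ → /ʔo/, /d/ → /do/, /l/ → /lo/, /θ/ → /θo/.

tokeaʔodoʔɛmloθo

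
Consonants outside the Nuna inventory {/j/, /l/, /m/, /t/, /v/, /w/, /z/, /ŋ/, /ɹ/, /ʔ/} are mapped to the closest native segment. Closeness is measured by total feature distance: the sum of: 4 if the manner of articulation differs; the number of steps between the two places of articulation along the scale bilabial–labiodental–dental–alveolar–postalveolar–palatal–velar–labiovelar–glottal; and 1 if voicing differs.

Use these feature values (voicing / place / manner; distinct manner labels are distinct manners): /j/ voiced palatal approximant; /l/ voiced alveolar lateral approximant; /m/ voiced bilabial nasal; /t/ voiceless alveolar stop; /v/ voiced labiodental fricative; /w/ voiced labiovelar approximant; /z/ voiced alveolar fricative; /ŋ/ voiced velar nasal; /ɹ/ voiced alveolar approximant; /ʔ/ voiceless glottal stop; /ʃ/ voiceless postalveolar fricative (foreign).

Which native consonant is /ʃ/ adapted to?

z

/z/ is closest: same manner (fricative), place distance 1 (postalveolar→alveolar), voicing differs (+1); total 2. Next closest is /v/ at distance 4.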